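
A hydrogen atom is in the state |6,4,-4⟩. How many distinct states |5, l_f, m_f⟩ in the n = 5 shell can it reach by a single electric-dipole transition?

1

E1 requires Δl = ±1, so l_f ∈ {3, 5}; with 0 ≤ l_f ≤ n_f−1 = 4, the allowed l_f values are {3}.
For l_f = 3: m_f ∈ {m_i−1, m_i, m_i+1} ∩ [−3, 3] = {-3} → 1 state.
Total: 1.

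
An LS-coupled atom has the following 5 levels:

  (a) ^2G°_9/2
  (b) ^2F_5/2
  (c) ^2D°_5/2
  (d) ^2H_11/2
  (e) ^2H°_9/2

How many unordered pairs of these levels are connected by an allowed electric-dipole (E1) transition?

(a)–(b): forbidden (ΔJ).
(a)–(c): forbidden (parity, ΔL, ΔJ).
(a)–(d): allowed.
(a)–(e): forbidden (parity).
(b)–(c): allowed.
(b)–(d): forbidden (parity, ΔL, ΔJ).
(b)–(e): forbidden (ΔL, ΔJ).
(c)–(d): forbidden (ΔL, ΔJ).
(c)–(e): forbidden (parity, ΔL, ΔJ).
(d)–(e): allowed.
Allowed pairs: 3 of 10.

3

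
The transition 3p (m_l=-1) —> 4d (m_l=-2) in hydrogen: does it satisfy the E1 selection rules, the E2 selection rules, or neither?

E1

Δl = 2 − 1 = +1; l_i + l_f = 3.
Δm_l = -1.
E1 (Δl = ±1, |Δm_l| ≤ 1): satisfied.
E2 (Δl = 0,±2, l_i+l_f ≥ 2, |Δm_l| ≤ 2): not satisfied.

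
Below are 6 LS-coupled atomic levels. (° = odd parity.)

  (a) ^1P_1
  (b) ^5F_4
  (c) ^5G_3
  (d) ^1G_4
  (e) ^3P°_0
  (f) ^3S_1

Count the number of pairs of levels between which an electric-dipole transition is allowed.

(a)–(b): forbidden (parity, ΔS, ΔL, ΔJ).
(a)–(c): forbidden (parity, ΔS, ΔL, ΔJ).
(a)–(d): forbidden (parity, ΔL, ΔJ).
(a)–(e): forbidden (ΔS).
(a)–(f): forbidden (parity, ΔS).
(b)–(c): forbidden (parity).
(b)–(d): forbidden (parity, ΔS).
(b)–(e): forbidden (ΔS, ΔL, ΔJ).
(b)–(f): forbidden (parity, ΔS, ΔL, ΔJ).
(c)–(d): forbidden (parity, ΔS).
(c)–(e): forbidden (ΔS, ΔL, ΔJ).
(c)–(f): forbidden (parity, ΔS, ΔL, ΔJ).
(d)–(e): forbidden (ΔS, ΔL, ΔJ).
(d)–(f): forbidden (parity, ΔS, ΔL, ΔJ).
(e)–(f): allowed.
Allowed pairs: 1 of 15.

1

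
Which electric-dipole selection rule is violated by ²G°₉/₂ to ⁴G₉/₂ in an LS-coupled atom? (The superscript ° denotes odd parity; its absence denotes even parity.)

the ΔS = 0 rule

Initial level: S=1/2, L=4, J=9/2, parity odd. Final level: S=3/2, L=4, J=9/2, parity even.
Parity must change: odd → even — satisfied.
ΔS = 0: S: 1/2 → 3/2 — violated.
ΔL = 0, ±1 (not L=0↔0): L: 4 → 4, ΔL = +0 — satisfied.
ΔJ = 0, ±1 (not J=0↔0): J: 9/2 → 9/2, ΔJ = +0 — satisfied.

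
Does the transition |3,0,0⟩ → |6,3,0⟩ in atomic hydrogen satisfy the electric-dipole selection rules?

l: 0 → 3 (Δl = +3). Δl = ±1 fails.
Δm_l = 0 − (0) = +0. E1 requires Δm_l = 0, ±1: ok.
The transition is electric-dipole forbidden.

forbidden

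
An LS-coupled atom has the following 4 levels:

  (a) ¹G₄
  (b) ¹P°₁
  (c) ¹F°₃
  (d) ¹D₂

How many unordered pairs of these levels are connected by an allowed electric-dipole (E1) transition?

3

(a)–(b): forbidden (ΔL, ΔJ).
(a)–(c): allowed.
(a)–(d): forbidden (parity, ΔL, ΔJ).
(b)–(c): forbidden (parity, ΔL, ΔJ).
(b)–(d): allowed.
(c)–(d): allowed.
Allowed pairs: 3 of 6.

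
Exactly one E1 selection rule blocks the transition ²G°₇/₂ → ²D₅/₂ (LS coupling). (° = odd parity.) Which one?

ΔL = 0, ±1 (not L=0↔0): L: 4 → 2, ΔL = -2 — fails.
ΔJ = 0, ±1 (not J=0↔0): J: 7/2 → 5/2, ΔJ = -1 — passes.
ΔS = 0: S: 1/2 → 1/2 — passes.
Parity must change: odd → even — passes.

the ΔL = 0, ±1 rule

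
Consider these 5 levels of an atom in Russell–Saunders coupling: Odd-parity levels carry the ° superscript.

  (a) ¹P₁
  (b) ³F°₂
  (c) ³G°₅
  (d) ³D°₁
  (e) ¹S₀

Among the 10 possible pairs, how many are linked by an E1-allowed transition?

(a)–(b): forbidden (ΔS, ΔL).
(a)–(c): forbidden (ΔS, ΔL, ΔJ).
(a)–(d): forbidden (ΔS).
(a)–(e): forbidden (parity).
(b)–(c): forbidden (parity, ΔJ).
(b)–(d): forbidden (parity).
(b)–(e): forbidden (ΔS, ΔL, ΔJ).
(c)–(d): forbidden (parity, ΔL, ΔJ).
(c)–(e): forbidden (ΔS, ΔL, ΔJ).
(d)–(e): forbidden (ΔS, ΔL).
Allowed pairs: 0 of 10.

0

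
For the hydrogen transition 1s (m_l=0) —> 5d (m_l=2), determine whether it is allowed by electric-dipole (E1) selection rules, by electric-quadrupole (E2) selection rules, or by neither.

Δl = 2 − 0 = +2; l_i + l_f = 2.
Δm_l = +2.
E1 (Δl = ±1, |Δm_l| ≤ 1): not satisfied.
E2 (Δl = 0,±2, l_i+l_f ≥ 2, |Δm_l| ≤ 2): satisfied.

E2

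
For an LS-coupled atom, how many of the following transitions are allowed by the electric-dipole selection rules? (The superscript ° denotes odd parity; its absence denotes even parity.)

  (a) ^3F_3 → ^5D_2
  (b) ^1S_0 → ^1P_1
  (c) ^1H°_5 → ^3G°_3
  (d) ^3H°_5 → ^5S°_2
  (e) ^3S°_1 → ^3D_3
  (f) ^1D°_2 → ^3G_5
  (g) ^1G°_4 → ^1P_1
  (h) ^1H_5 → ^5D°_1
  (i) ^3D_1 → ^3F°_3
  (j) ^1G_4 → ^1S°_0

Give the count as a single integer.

(a) forbidden (parity, ΔS fail)
(b) forbidden (parity fails)
(c) forbidden (parity, ΔS, ΔJ fail)
(d) forbidden (parity, ΔS, ΔL, ΔJ fail)
(e) forbidden (ΔL, ΔJ fail)
(f) forbidden (ΔS, ΔL, ΔJ fail)
(g) forbidden (ΔL, ΔJ fail)
(h) forbidden (ΔS, ΔL, ΔJ fail)
(i) forbidden (ΔJ fails)
(j) forbidden (ΔL, ΔJ fail)
Total allowed: 0 of 10.

0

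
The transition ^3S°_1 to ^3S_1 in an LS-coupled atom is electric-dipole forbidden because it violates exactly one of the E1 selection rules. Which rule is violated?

Reading off the term symbols: S 1→1, L 0→0, J 1→1, parity odd→even.
Parity must change: odd → even — passes.
ΔS = 0: S: 1 → 1 — passes.
ΔL = 0, ±1 (not L=0↔0): L: 0 → 0, ΔL = +0 — fails.
ΔJ = 0, ±1 (not J=0↔0): J: 1 → 1, ΔJ = +0 — passes.

the L=0 ↔ L=0 exclusion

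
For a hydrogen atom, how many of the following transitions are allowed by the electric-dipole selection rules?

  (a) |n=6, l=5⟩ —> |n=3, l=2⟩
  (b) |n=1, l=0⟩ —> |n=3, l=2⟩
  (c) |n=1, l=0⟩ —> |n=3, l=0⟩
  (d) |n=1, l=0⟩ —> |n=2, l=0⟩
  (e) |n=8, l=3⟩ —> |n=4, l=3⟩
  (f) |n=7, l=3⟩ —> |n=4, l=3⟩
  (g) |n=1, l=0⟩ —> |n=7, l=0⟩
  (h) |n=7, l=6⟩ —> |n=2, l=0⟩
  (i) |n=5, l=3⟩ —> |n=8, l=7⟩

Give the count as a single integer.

0

(a) forbidden — Δl = -3 (E1 requires Δl = ±1)
(b) forbidden — Δl = +2 (E1 requires Δl = ±1)
(c) forbidden — Δl = +0 (E1 requires Δl = ±1)
(d) forbidden — Δl = +0 (E1 requires Δl = ±1)
(e) forbidden — Δl = +0 (E1 requires Δl = ±1)
(f) forbidden — Δl = +0 (E1 requires Δl = ±1)
(g) forbidden — Δl = +0 (E1 requires Δl = ±1)
(h) forbidden — Δl = -6 (E1 requires Δl = ±1)
(i) forbidden — Δl = +4 (E1 requires Δl = ±1)
Total allowed: 0 of 9.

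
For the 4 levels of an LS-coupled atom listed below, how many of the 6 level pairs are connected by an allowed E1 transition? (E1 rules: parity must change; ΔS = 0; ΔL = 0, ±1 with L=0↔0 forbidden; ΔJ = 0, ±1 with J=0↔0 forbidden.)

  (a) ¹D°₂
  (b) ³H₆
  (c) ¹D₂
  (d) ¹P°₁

(a)–(b): forbidden (ΔS, ΔL, ΔJ).
(a)–(c): allowed.
(a)–(d): forbidden (parity).
(b)–(c): forbidden (parity, ΔS, ΔL, ΔJ).
(b)–(d): forbidden (ΔS, ΔL, ΔJ).
(c)–(d): allowed.
Allowed pairs: 2 of 6.

2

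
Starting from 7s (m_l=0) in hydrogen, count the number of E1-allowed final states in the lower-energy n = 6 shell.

E1 requires Δl = ±1, so l_f ∈ {-1, 1}; with 0 ≤ l_f ≤ n_f−1 = 5, the allowed l_f values are {1}.
For l_f = 1: m_f ∈ {m_i−1, m_i, m_i+1} ∩ [−1, 1] = {-1, 0, 1} → 3 states.
Total: 3.

3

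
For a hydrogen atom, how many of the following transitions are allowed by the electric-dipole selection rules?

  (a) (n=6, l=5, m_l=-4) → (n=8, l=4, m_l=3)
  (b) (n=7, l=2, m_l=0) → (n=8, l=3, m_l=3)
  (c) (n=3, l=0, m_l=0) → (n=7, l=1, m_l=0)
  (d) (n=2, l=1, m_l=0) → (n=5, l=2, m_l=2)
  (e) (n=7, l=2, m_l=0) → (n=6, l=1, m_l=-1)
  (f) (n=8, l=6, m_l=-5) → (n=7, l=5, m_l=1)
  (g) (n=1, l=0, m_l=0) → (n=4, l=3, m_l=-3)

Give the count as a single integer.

(a) forbidden — Δm_l = +7 (E1 requires Δm_l = 0, ±1)
(b) forbidden — Δm_l = +3 (E1 requires Δm_l = 0, ±1)
(c) allowed
(d) forbidden — Δm_l = +2 (E1 requires Δm_l = 0, ±1)
(e) allowed
(f) forbidden — Δm_l = +6 (E1 requires Δm_l = 0, ±1)
(g) forbidden — Δl = +3 (E1 requires Δl = ±1); Δm_l = -3 (E1 requires Δm_l = 0, ±1)
Total allowed: 2 of 7.

2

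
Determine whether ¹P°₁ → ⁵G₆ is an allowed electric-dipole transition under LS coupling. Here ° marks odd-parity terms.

Reading off the term symbols: S 0→2, L 1→4, J 1→6, parity odd→even.
ΔL = 0, ±1 (not L=0↔0): L: 1 → 4, ΔL = +3 — violated.
Parity must change: odd → even — satisfied.
ΔS = 0: S: 0 → 2 — violated.
ΔJ = 0, ±1 (not J=0↔0): J: 1 → 6, ΔJ = +5 — violated.
Rule(s) violated: ΔS, ΔL, ΔJ.

forbidden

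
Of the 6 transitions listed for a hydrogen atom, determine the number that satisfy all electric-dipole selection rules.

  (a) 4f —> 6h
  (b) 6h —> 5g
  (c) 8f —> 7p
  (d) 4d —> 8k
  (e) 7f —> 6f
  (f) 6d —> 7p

2

(a) forbidden — Δl = +2 (E1 requires Δl = ±1)
(b) allowed
(c) forbidden — Δl = -2 (E1 requires Δl = ±1)
(d) forbidden — Δl = +5 (E1 requires Δl = ±1)
(e) forbidden — Δl = +0 (E1 requires Δl = ±1)
(f) allowed
Total allowed: 2 of 6.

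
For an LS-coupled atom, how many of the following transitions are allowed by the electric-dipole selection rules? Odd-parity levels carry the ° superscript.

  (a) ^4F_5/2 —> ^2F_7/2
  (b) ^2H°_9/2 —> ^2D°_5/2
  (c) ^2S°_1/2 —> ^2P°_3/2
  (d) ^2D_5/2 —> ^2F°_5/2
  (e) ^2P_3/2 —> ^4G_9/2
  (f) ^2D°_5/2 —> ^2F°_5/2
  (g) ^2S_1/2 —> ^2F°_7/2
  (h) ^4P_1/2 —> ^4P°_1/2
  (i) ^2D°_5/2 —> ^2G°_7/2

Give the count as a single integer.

2

(a) forbidden (parity, ΔS fail)
(b) forbidden (parity, ΔL, ΔJ fail)
(c) forbidden (parity fails)
(d) allowed
(e) forbidden (parity, ΔS, ΔL, ΔJ fail)
(f) forbidden (parity fails)
(g) forbidden (ΔL, ΔJ fail)
(h) allowed
(i) forbidden (parity, ΔL fail)
Total allowed: 2 of 9.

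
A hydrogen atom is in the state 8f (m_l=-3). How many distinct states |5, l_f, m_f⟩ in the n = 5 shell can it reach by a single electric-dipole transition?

E1 requires Δl = ±1, so l_f ∈ {2, 4}; with 0 ≤ l_f ≤ n_f−1 = 4, the allowed l_f values are {2, 4}.
For l_f = 2: m_f ∈ {m_i−1, m_i, m_i+1} ∩ [−2, 2] = {-2} → 1 state.
For l_f = 4: m_f ∈ {m_i−1, m_i, m_i+1} ∩ [−4, 4] = {-4, -3, -2} → 3 states.
Total: 4.

4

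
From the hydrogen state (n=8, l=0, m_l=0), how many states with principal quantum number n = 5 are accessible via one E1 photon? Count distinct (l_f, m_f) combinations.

3

E1 requires Δl = ±1, so l_f ∈ {-1, 1}; with 0 ≤ l_f ≤ n_f−1 = 4, the allowed l_f values are {1}.
For l_f = 1: m_f ∈ {m_i−1, m_i, m_i+1} ∩ [−1, 1] = {-1, 0, 1} → 3 states.
Total: 3.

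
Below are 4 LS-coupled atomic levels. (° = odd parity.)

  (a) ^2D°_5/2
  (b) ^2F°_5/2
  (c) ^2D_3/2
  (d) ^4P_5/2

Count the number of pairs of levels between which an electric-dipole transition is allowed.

(a)–(b): forbidden (parity).
(a)–(c): allowed.
(a)–(d): forbidden (ΔS).
(b)–(c): allowed.
(b)–(d): forbidden (ΔS, ΔL).
(c)–(d): forbidden (parity, ΔS).
Allowed pairs: 2 of 6.

2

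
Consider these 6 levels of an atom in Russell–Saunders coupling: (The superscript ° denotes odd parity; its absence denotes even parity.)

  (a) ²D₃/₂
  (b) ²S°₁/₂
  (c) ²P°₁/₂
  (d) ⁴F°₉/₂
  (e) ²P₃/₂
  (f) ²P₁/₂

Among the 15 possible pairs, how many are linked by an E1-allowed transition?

5

(a)–(b): forbidden (ΔL).
(a)–(c): allowed.
(a)–(d): forbidden (ΔS, ΔJ).
(a)–(e): forbidden (parity).
(a)–(f): forbidden (parity).
(b)–(c): forbidden (parity).
(b)–(d): forbidden (parity, ΔS, ΔL, ΔJ).
(b)–(e): allowed.
(b)–(f): allowed.
(c)–(d): forbidden (parity, ΔS, ΔL, ΔJ).
(c)–(e): allowed.
(c)–(f): allowed.
(d)–(e): forbidden (ΔS, ΔL, ΔJ).
(d)–(f): forbidden (ΔS, ΔL, ΔJ).
(e)–(f): forbidden (parity).
Allowed pairs: 5 of 15.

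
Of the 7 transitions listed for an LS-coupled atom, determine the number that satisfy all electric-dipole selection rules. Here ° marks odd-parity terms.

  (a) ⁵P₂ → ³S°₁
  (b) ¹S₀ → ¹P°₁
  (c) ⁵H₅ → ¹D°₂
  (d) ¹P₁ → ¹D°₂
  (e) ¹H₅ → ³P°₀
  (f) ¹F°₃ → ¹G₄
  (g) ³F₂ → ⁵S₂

3

(a) forbidden (ΔS fails)
(b) allowed
(c) forbidden (ΔS, ΔL, ΔJ fail)
(d) allowed
(e) forbidden (ΔS, ΔL, ΔJ fail)
(f) allowed
(g) forbidden (parity, ΔS, ΔL fail)
Total allowed: 3 of 7.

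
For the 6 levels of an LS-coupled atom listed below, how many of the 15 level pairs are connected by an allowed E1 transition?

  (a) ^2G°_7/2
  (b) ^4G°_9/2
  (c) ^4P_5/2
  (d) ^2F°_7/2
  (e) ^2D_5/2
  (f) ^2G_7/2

3

(a)–(b): forbidden (parity, ΔS).
(a)–(c): forbidden (ΔS, ΔL).
(a)–(d): forbidden (parity).
(a)–(e): forbidden (ΔL).
(a)–(f): allowed.
(b)–(c): forbidden (ΔL, ΔJ).
(b)–(d): forbidden (parity, ΔS).
(b)–(e): forbidden (ΔS, ΔL, ΔJ).
(b)–(f): forbidden (ΔS).
(c)–(d): forbidden (ΔS, ΔL).
(c)–(e): forbidden (parity, ΔS).
(c)–(f): forbidden (parity, ΔS, ΔL).
(d)–(e): allowed.
(d)–(f): allowed.
(e)–(f): forbidden (parity, ΔL).
Allowed pairs: 3 of 15.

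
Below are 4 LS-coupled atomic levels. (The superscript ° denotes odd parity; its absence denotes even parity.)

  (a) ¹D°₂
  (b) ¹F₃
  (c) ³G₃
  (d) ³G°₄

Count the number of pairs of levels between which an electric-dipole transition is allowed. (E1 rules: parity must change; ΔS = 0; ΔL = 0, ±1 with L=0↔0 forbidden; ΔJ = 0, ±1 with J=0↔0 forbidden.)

(a)–(b): allowed.
(a)–(c): forbidden (ΔS, ΔL).
(a)–(d): forbidden (parity, ΔS, ΔL, ΔJ).
(b)–(c): forbidden (parity, ΔS).
(b)–(d): forbidden (ΔS).
(c)–(d): allowed.
Allowed pairs: 2 of 6.

2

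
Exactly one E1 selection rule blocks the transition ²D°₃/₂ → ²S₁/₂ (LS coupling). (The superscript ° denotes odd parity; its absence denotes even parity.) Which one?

Reading off the term symbols: S 1/2→1/2, L 2→0, J 3/2→1/2, parity odd→even.
ΔJ = 0, ±1 (not J=0↔0): J: 3/2 → 1/2, ΔJ = -1 — satisfied.
Parity must change: odd → even — satisfied.
ΔS = 0: S: 1/2 → 1/2 — satisfied.
ΔL = 0, ±1 (not L=0↔0): L: 2 → 0, ΔL = -2 — violated.

the ΔL = 0, ±1 rule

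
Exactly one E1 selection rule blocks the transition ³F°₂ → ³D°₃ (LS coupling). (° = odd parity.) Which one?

Parity must change: odd → odd — fails.
ΔS = 0: S: 1 → 1 — ok.
ΔL = 0, ±1 (not L=0↔0): L: 3 → 2, ΔL = -1 — ok.
ΔJ = 0, ±1 (not J=0↔0): J: 2 → 3, ΔJ = +1 — ok.

parity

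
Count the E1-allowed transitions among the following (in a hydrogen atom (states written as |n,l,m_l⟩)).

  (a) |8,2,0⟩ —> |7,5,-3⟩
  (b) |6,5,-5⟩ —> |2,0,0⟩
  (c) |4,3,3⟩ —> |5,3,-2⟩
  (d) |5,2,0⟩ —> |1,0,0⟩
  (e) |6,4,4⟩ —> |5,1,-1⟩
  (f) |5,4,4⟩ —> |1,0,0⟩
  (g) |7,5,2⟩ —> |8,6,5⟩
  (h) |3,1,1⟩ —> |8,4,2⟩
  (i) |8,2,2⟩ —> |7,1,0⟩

(a) forbidden — Δl = +3 (E1 requires Δl = ±1); Δm_l = -3 (E1 requires Δm_l = 0, ±1)
(b) forbidden — Δl = -5 (E1 requires Δl = ±1); Δm_l = +5 (E1 requires Δm_l = 0, ±1)
(c) forbidden — Δl = +0 (E1 requires Δl = ±1); Δm_l = -5 (E1 requires Δm_l = 0, ±1)
(d) forbidden — Δl = -2 (E1 requires Δl = ±1)
(e) forbidden — Δl = -3 (E1 requires Δl = ±1); Δm_l = -5 (E1 requires Δm_l = 0, ±1)
(f) forbidden — Δl = -4 (E1 requires Δl = ±1); Δm_l = -4 (E1 requires Δm_l = 0, ±1)
(g) forbidden — Δm_l = +3 (E1 requires Δm_l = 0, ±1)
(h) forbidden — Δl = +3 (E1 requires Δl = ±1)
(i) forbidden — Δm_l = -2 (E1 requires Δm_l = 0, ±1)
Total allowed: 0 of 9.

0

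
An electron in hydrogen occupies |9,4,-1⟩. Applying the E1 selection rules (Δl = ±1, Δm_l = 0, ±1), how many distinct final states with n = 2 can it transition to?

E1 requires l_f ∈ {3, 5}, but neither lies in [0, 1], so no final state is reachable.
Total: 0.

0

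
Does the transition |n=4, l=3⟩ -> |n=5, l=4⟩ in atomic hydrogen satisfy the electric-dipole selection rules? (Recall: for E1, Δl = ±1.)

allowed

l: 3 → 4 (Δl = +1). Δl = ±1 passes.
All E1 selection rules are satisfied.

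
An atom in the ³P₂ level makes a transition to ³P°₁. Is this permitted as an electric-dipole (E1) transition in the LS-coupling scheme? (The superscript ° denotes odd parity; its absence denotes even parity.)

allowed

Initial level: S=1, L=1, J=2, parity even. Final level: S=1, L=1, J=1, parity odd.
ΔJ = 0, ±1 (not J=0↔0): J: 2 → 1, ΔJ = -1 — ✓.
Parity must change: even → odd — ✓.
ΔS = 0: S: 1 → 1 — ✓.
ΔL = 0, ±1 (not L=0↔0): L: 1 → 1, ΔL = +0 — ✓.
All four E1 rules are satisfied.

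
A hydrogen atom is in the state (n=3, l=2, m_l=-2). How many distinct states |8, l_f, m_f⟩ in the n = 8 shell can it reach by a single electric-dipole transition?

E1 requires Δl = ±1, so l_f ∈ {1, 3}; with 0 ≤ l_f ≤ n_f−1 = 7, the allowed l_f values are {1, 3}.
For l_f = 1: m_f ∈ {m_i−1, m_i, m_i+1} ∩ [−1, 1] = {-1} → 1 state.
For l_f = 3: m_f ∈ {m_i−1, m_i, m_i+1} ∩ [−3, 3] = {-3, -2, -1} → 3 states.
Total: 4.

4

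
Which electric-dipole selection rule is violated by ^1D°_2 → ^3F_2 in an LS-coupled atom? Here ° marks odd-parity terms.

Parity must change: odd → even — satisfied.
ΔS = 0: S: 0 → 1 — violated.
ΔL = 0, ±1 (not L=0↔0): L: 2 → 3, ΔL = +1 — satisfied.
ΔJ = 0, ±1 (not J=0↔0): J: 2 → 2, ΔJ = +0 — satisfied.

the ΔS = 0 rule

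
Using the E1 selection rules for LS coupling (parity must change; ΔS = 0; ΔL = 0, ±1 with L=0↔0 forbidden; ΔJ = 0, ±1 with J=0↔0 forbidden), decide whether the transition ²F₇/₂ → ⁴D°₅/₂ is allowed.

forbidden

ΔJ = 0, ±1 (not J=0↔0): J: 7/2 → 5/2, ΔJ = -1 — ✓.
Parity must change: even → odd — ✓.
ΔL = 0, ±1 (not L=0↔0): L: 3 → 2, ΔL = -1 — ✓.
ΔS = 0: S: 1/2 → 3/2 — ✗.
Rule(s) violated: ΔS.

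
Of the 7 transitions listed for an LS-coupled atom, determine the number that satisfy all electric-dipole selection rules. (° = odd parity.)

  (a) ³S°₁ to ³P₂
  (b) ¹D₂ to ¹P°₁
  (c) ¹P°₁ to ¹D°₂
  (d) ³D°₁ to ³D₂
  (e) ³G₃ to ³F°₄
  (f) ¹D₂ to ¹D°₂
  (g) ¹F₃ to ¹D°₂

6

(a) allowed
(b) allowed
(c) forbidden (parity fails)
(d) allowed
(e) allowed
(f) allowed
(g) allowed
Total allowed: 6 of 7.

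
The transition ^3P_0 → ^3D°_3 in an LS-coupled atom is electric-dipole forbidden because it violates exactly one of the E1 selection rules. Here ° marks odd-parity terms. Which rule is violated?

Parity must change: even → odd — ok.
ΔL = 0, ±1 (not L=0↔0): L: 1 → 2, ΔL = +1 — ok.
ΔJ = 0, ±1 (not J=0↔0): J: 0 → 3, ΔJ = +3 — fails.
ΔS = 0: S: 1 → 1 — ok.

the ΔJ = 0, ±1 rule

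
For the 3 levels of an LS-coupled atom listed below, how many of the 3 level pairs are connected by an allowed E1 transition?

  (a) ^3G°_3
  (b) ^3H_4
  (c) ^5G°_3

(a)–(b): allowed.
(a)–(c): forbidden (parity, ΔS).
(b)–(c): forbidden (ΔS).
Allowed pairs: 1 of 3.

1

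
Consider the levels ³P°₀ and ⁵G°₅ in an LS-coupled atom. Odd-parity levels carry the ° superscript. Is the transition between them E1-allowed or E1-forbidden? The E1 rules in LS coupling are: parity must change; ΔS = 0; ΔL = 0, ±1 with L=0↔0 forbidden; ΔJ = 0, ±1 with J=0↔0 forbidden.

forbidden

Reading off the term symbols: S 1→2, L 1→4, J 0→5, parity odd→odd.
Parity must change: odd → odd — fails.
ΔS = 0: S: 1 → 2 — fails.
ΔL = 0, ±1 (not L=0↔0): L: 1 → 4, ΔL = +3 — fails.
ΔJ = 0, ±1 (not J=0↔0): J: 0 → 5, ΔJ = +5 — fails.
Rule(s) violated: parity, ΔS, ΔL, ΔJ.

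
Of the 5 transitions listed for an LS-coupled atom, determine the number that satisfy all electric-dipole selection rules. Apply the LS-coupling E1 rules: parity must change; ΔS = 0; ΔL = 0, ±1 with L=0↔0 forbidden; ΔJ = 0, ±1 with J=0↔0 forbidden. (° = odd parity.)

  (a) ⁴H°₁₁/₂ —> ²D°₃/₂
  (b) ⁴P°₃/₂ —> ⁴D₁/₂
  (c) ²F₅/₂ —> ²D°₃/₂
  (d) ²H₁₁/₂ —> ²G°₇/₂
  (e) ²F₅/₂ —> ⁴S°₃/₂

2

(a) forbidden (parity, ΔS, ΔL, ΔJ fail)
(b) allowed
(c) allowed
(d) forbidden (ΔJ fails)
(e) forbidden (ΔS, ΔL fail)
Total allowed: 2 of 5.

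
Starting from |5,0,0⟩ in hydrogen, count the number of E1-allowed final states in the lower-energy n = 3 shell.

E1 requires Δl = ±1, so l_f ∈ {-1, 1}; with 0 ≤ l_f ≤ n_f−1 = 2, the allowed l_f values are {1}.
For l_f = 1: m_f ∈ {m_i−1, m_i, m_i+1} ∩ [−1, 1] = {-1, 0, 1} → 3 states.
Total: 3.

3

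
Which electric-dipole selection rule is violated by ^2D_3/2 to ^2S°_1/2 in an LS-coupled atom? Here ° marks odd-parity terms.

ΔS = 0: S: 1/2 → 1/2 — ✓.
ΔJ = 0, ±1 (not J=0↔0): J: 3/2 → 1/2, ΔJ = -1 — ✓.
Parity must change: even → odd — ✓.
ΔL = 0, ±1 (not L=0↔0): L: 2 → 0, ΔL = -2 — ✗.

the ΔL = 0, ±1 rule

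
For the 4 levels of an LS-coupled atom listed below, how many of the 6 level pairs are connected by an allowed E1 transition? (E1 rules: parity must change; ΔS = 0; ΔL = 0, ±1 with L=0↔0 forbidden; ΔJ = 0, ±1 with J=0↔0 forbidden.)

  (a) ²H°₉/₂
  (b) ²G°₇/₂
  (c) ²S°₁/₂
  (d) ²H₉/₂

2

(a)–(b): forbidden (parity).
(a)–(c): forbidden (parity, ΔL, ΔJ).
(a)–(d): allowed.
(b)–(c): forbidden (parity, ΔL, ΔJ).
(b)–(d): allowed.
(c)–(d): forbidden (ΔL, ΔJ).
Allowed pairs: 2 of 6.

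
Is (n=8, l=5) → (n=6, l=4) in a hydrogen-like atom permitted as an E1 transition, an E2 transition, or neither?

Δl = 4 − 5 = -1; l_i + l_f = 9.
E1 (Δl = ±1): satisfied.
E2 (Δl = 0,±2, l_i+l_f ≥ 2): not satisfied.

E1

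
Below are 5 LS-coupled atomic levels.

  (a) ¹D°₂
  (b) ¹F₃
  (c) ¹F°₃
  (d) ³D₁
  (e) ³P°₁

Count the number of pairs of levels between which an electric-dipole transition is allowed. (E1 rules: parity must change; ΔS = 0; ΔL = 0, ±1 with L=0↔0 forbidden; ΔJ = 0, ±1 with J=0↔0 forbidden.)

3

(a)–(b): allowed.
(a)–(c): forbidden (parity).
(a)–(d): forbidden (ΔS).
(a)–(e): forbidden (parity, ΔS).
(b)–(c): allowed.
(b)–(d): forbidden (parity, ΔS, ΔJ).
(b)–(e): forbidden (ΔS, ΔL, ΔJ).
(c)–(d): forbidden (ΔS, ΔJ).
(c)–(e): forbidden (parity, ΔS, ΔL, ΔJ).
(d)–(e): allowed.
Allowed pairs: 3 of 10.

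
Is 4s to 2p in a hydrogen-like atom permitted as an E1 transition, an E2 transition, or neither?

E1

Δl = 1 − 0 = +1; l_i + l_f = 1.
E1 (Δl = ±1): satisfied.
E2 (Δl = 0,±2, l_i+l_f ≥ 2): not satisfied.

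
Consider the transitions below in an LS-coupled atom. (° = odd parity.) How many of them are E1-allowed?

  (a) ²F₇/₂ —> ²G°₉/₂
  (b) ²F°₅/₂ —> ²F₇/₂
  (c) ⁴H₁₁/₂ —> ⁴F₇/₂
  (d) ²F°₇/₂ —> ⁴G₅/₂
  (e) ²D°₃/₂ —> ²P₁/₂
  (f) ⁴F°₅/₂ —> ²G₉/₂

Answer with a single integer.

3

(a) allowed
(b) allowed
(c) forbidden (parity, ΔL, ΔJ fail)
(d) forbidden (ΔS fails)
(e) allowed
(f) forbidden (ΔS, ΔJ fail)
Total allowed: 3 of 6.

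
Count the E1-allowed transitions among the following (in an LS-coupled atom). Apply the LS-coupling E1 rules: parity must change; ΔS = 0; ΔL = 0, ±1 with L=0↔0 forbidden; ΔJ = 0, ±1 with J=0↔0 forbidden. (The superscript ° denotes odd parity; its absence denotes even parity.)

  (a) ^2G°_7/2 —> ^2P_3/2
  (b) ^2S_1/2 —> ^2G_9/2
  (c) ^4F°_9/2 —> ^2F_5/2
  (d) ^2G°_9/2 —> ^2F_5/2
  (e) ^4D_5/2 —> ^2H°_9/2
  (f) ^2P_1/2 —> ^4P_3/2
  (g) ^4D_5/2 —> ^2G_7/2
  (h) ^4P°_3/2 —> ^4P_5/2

1

(a) forbidden (ΔL, ΔJ fail)
(b) forbidden (parity, ΔL, ΔJ fail)
(c) forbidden (ΔS, ΔJ fail)
(d) forbidden (ΔJ fails)
(e) forbidden (ΔS, ΔL, ΔJ fail)
(f) forbidden (parity, ΔS fail)
(g) forbidden (parity, ΔS, ΔL fail)
(h) allowed
Total allowed: 1 of 8.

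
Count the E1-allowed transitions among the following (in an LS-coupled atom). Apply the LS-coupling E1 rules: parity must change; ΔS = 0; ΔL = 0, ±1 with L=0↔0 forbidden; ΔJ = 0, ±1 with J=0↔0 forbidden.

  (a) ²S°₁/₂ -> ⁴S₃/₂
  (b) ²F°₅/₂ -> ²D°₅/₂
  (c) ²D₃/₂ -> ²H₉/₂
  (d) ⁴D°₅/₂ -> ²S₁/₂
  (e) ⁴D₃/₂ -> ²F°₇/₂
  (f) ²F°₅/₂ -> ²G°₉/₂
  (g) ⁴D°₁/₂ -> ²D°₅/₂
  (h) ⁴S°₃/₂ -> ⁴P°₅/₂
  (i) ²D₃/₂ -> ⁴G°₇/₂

0

(a) forbidden (ΔS, ΔL fail)
(b) forbidden (parity fails)
(c) forbidden (parity, ΔL, ΔJ fail)
(d) forbidden (ΔS, ΔL, ΔJ fail)
(e) forbidden (ΔS, ΔJ fail)
(f) forbidden (parity, ΔJ fail)
(g) forbidden (parity, ΔS, ΔJ fail)
(h) forbidden (parity fails)
(i) forbidden (ΔS, ΔL, ΔJ fail)
Total allowed: 0 of 9.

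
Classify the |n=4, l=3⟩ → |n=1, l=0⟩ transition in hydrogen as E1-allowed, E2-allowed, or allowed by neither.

neither

Δl = 0 − 3 = -3; l_i + l_f = 3.
E1 (Δl = ±1): not satisfied.
E2 (Δl = 0,±2, l_i+l_f ≥ 2): not satisfied.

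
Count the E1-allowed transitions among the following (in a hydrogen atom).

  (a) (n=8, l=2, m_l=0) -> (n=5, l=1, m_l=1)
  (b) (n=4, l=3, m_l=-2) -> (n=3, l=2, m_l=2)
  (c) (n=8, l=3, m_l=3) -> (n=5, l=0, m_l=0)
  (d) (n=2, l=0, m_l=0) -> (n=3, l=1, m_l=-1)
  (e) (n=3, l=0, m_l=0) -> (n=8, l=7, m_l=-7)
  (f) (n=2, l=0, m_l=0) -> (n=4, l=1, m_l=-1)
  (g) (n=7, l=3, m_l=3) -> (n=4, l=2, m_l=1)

3

(a) allowed
(b) forbidden — Δm_l = +4 (E1 requires Δm_l = 0, ±1)
(c) forbidden — Δl = -3 (E1 requires Δl = ±1); Δm_l = -3 (E1 requires Δm_l = 0, ±1)
(d) allowed
(e) forbidden — Δl = +7 (E1 requires Δl = ±1); Δm_l = -7 (E1 requires Δm_l = 0, ±1)
(f) allowed
(g) forbidden — Δm_l = -2 (E1 requires Δm_l = 0, ±1)
Total allowed: 3 of 7.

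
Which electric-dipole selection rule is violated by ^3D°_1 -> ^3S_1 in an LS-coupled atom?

the ΔL = 0, ±1 rule

Reading off the term symbols: S 1→1, L 2→0, J 1→1, parity odd→even.
ΔL = 0, ±1 (not L=0↔0): L: 2 → 0, ΔL = -2 — violated.
Parity must change: odd → even — satisfied.
ΔS = 0: S: 1 → 1 — satisfied.
ΔJ = 0, ±1 (not J=0↔0): J: 1 → 1, ΔJ = +0 — satisfied.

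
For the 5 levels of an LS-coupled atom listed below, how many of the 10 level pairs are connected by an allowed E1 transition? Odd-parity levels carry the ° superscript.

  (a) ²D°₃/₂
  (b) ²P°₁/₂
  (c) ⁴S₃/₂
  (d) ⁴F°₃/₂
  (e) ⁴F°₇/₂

(a)–(b): forbidden (parity).
(a)–(c): forbidden (ΔS, ΔL).
(a)–(d): forbidden (parity, ΔS).
(a)–(e): forbidden (parity, ΔS, ΔJ).
(b)–(c): forbidden (ΔS).
(b)–(d): forbidden (parity, ΔS, ΔL).
(b)–(e): forbidden (parity, ΔS, ΔL, ΔJ).
(c)–(d): forbidden (ΔL).
(c)–(e): forbidden (ΔL, ΔJ).
(d)–(e): forbidden (parity, ΔJ).
Allowed pairs: 0 of 10.

0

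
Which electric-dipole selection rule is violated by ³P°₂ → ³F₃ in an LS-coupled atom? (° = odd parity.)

Initial level: S=1, L=1, J=2, parity odd. Final level: S=1, L=3, J=3, parity even.
Parity must change: odd → even — ok.
ΔS = 0: S: 1 → 1 — ok.
ΔL = 0, ±1 (not L=0↔0): L: 1 → 3, ΔL = +2 — fails.
ΔJ = 0, ±1 (not J=0↔0): J: 2 → 3, ΔJ = +1 — ok.

the ΔL = 0, ±1 rule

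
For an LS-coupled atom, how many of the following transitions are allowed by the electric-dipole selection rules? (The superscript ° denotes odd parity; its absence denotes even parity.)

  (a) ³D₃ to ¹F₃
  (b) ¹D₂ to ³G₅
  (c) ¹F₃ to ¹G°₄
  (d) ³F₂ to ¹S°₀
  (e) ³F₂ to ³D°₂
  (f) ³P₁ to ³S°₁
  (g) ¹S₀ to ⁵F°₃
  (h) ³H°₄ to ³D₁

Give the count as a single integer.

(a) forbidden (parity, ΔS fail)
(b) forbidden (parity, ΔS, ΔL, ΔJ fail)
(c) allowed
(d) forbidden (ΔS, ΔL, ΔJ fail)
(e) allowed
(f) allowed
(g) forbidden (ΔS, ΔL, ΔJ fail)
(h) forbidden (ΔL, ΔJ fail)
Total allowed: 3 of 8.

3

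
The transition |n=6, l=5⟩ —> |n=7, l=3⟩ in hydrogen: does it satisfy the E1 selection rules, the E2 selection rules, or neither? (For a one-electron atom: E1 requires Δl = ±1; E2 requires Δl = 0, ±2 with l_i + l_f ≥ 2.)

E2

Δl = 3 − 5 = -2; l_i + l_f = 8.
E1 (Δl = ±1): not satisfied.
E2 (Δl = 0,±2, l_i+l_f ≥ 2): satisfied.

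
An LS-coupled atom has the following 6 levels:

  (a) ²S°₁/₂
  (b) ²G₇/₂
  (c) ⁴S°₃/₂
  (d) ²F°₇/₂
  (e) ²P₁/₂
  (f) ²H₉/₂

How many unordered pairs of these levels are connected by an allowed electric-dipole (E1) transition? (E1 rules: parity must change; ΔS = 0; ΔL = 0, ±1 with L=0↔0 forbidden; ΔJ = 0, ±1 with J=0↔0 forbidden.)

(a)–(b): forbidden (ΔL, ΔJ).
(a)–(c): forbidden (parity, ΔS, ΔL).
(a)–(d): forbidden (parity, ΔL, ΔJ).
(a)–(e): allowed.
(a)–(f): forbidden (ΔL, ΔJ).
(b)–(c): forbidden (ΔS, ΔL, ΔJ).
(b)–(d): allowed.
(b)–(e): forbidden (parity, ΔL, ΔJ).
(b)–(f): forbidden (parity).
(c)–(d): forbidden (parity, ΔS, ΔL, ΔJ).
(c)–(e): forbidden (ΔS).
(c)–(f): forbidden (ΔS, ΔL, ΔJ).
(d)–(e): forbidden (ΔL, ΔJ).
(d)–(f): forbidden (ΔL).
(e)–(f): forbidden (parity, ΔL, ΔJ).
Allowed pairs: 2 of 15.

2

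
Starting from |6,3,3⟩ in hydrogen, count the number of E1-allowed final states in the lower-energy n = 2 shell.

E1 requires l_f ∈ {2, 4}, but neither lies in [0, 1], so no final state is reachable.
Total: 0.

0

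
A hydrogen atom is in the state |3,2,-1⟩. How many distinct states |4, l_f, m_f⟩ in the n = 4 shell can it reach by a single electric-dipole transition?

5

E1 requires Δl = ±1, so l_f ∈ {1, 3}; with 0 ≤ l_f ≤ n_f−1 = 3, the allowed l_f values are {1, 3}.
For l_f = 1: m_f ∈ {m_i−1, m_i, m_i+1} ∩ [−1, 1] = {-1, 0} → 2 states.
For l_f = 3: m_f ∈ {m_i−1, m_i, m_i+1} ∩ [−3, 3] = {-2, -1, 0} → 3 states.
Total: 5.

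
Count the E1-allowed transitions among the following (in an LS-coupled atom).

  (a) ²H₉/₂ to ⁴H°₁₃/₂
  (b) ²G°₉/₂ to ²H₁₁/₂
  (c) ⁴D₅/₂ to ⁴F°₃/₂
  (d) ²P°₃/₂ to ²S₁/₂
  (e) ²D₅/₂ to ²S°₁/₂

3

(a) forbidden (ΔS, ΔJ fail)
(b) allowed
(c) allowed
(d) allowed
(e) forbidden (ΔL, ΔJ fail)
Total allowed: 3 of 5.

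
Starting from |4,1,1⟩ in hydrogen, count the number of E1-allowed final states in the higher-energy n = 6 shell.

E1 requires Δl = ±1, so l_f ∈ {0, 2}; with 0 ≤ l_f ≤ n_f−1 = 5, the allowed l_f values are {0, 2}.
For l_f = 0: m_f ∈ {m_i−1, m_i, m_i+1} ∩ [−0, 0] = {0} → 1 state.
For l_f = 2: m_f ∈ {m_i−1, m_i, m_i+1} ∩ [−2, 2] = {0, 1, 2} → 3 states.
Total: 4.

4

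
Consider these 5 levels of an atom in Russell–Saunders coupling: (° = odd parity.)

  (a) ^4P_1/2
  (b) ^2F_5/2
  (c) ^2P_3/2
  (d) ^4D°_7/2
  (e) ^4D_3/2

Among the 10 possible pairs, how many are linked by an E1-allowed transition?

0

(a)–(b): forbidden (parity, ΔS, ΔL, ΔJ).
(a)–(c): forbidden (parity, ΔS).
(a)–(d): forbidden (ΔJ).
(a)–(e): forbidden (parity).
(b)–(c): forbidden (parity, ΔL).
(b)–(d): forbidden (ΔS).
(b)–(e): forbidden (parity, ΔS).
(c)–(d): forbidden (ΔS, ΔJ).
(c)–(e): forbidden (parity, ΔS).
(d)–(e): forbidden (ΔJ).
Allowed pairs: 0 of 10.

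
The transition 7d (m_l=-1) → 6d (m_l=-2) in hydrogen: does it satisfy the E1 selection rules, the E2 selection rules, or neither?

Δl = 2 − 2 = +0; l_i + l_f = 4.
Δm_l = -1.
E1 (Δl = ±1, |Δm_l| ≤ 1): not satisfied.
E2 (Δl = 0,±2, l_i+l_f ≥ 2, |Δm_l| ≤ 2): satisfied.

E2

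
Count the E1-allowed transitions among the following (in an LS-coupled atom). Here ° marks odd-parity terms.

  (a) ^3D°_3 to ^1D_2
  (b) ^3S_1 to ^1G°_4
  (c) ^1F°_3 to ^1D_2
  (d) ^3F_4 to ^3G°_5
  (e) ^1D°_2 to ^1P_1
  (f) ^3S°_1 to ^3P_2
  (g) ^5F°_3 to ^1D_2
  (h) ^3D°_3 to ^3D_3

(a) forbidden (ΔS fails)
(b) forbidden (ΔS, ΔL, ΔJ fail)
(c) allowed
(d) allowed
(e) allowed
(f) allowed
(g) forbidden (ΔS fails)
(h) allowed
Total allowed: 5 of 8.

5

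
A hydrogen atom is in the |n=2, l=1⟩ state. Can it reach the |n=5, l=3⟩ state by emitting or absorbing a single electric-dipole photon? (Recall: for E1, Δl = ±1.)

Δl = 3 − 1 = +2; the E1 rule Δl = ±1 is fails.
The transition is electric-dipole forbidden.

forbidden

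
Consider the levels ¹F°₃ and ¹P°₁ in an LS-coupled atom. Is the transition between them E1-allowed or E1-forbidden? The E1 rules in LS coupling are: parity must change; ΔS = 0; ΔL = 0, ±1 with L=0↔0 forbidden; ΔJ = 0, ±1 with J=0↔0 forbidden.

Reading off the term symbols: S 0→0, L 3→1, J 3→1, parity odd→odd.
ΔJ = 0, ±1 (not J=0↔0): J: 3 → 1, ΔJ = -2 — violated.
ΔL = 0, ±1 (not L=0↔0): L: 3 → 1, ΔL = -2 — violated.
ΔS = 0: S: 0 → 0 — satisfied.
Parity must change: odd → odd — violated.
Rule(s) violated: parity, ΔL, ΔJ.

forbidden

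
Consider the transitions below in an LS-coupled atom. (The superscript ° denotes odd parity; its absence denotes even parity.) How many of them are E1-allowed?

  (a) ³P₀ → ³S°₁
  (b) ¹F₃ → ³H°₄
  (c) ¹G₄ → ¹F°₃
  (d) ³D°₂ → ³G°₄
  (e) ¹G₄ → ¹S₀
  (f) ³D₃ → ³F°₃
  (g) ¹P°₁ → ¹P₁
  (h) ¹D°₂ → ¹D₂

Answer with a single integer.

(a) allowed
(b) forbidden (ΔS, ΔL fail)
(c) allowed
(d) forbidden (parity, ΔL, ΔJ fail)
(e) forbidden (parity, ΔL, ΔJ fail)
(f) allowed
(g) allowed
(h) allowed
Total allowed: 5 of 8.

5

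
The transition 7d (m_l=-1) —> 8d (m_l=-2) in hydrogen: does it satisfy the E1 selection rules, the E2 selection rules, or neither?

Δl = 2 − 2 = +0; l_i + l_f = 4.
Δm_l = -1.
E1 (Δl = ±1, |Δm_l| ≤ 1): not satisfied.
E2 (Δl = 0,±2, l_i+l_f ≥ 2, |Δm_l| ≤ 2): satisfied.

E2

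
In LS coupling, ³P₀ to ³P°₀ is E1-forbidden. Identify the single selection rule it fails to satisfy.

Initial level: S=1, L=1, J=0, parity even. Final level: S=1, L=1, J=0, parity odd.
Parity must change: even → odd — passes.
ΔS = 0: S: 1 → 1 — passes.
ΔL = 0, ±1 (not L=0↔0): L: 1 → 1, ΔL = +0 — passes.
ΔJ = 0, ±1 (not J=0↔0): J: 0 → 0, ΔJ = +0 — fails.

the J=0 ↔ J=0 exclusion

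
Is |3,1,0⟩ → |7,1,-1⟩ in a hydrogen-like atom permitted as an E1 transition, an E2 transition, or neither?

Δl = 1 − 1 = +0; l_i + l_f = 2.
Δm_l = -1.
E1 (Δl = ±1, |Δm_l| ≤ 1): not satisfied.
E2 (Δl = 0,±2, l_i+l_f ≥ 2, |Δm_l| ≤ 2): satisfied.

E2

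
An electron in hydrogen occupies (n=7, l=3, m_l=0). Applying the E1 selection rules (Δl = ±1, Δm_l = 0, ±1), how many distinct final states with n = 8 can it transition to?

E1 requires Δl = ±1, so l_f ∈ {2, 4}; with 0 ≤ l_f ≤ n_f−1 = 7, the allowed l_f values are {2, 4}.
For l_f = 2: m_f ∈ {m_i−1, m_i, m_i+1} ∩ [−2, 2] = {-1, 0, 1} → 3 states.
For l_f = 4: m_f ∈ {m_i−1, m_i, m_i+1} ∩ [−4, 4] = {-1, 0, 1} → 3 states.
Total: 6.

6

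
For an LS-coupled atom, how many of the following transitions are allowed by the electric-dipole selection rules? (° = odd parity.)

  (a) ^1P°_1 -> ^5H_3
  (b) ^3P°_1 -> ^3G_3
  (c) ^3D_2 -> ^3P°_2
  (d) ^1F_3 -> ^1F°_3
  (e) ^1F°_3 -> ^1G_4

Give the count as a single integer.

(a) forbidden (ΔS, ΔL, ΔJ fail)
(b) forbidden (ΔL, ΔJ fail)
(c) allowed
(d) allowed
(e) allowed
Total allowed: 3 of 5.

3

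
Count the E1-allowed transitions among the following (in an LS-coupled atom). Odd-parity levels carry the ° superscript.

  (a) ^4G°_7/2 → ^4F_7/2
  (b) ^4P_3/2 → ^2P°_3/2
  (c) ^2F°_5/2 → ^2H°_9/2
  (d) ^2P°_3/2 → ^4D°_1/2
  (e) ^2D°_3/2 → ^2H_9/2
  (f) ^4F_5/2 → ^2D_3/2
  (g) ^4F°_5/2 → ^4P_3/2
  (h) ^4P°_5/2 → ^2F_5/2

1

(a) allowed
(b) forbidden (ΔS fails)
(c) forbidden (parity, ΔL, ΔJ fail)
(d) forbidden (parity, ΔS fail)
(e) forbidden (ΔL, ΔJ fail)
(f) forbidden (parity, ΔS fail)
(g) forbidden (ΔL fails)
(h) forbidden (ΔS, ΔL fail)
Total allowed: 1 of 8.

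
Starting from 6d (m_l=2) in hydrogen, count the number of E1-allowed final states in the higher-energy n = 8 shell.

4

E1 requires Δl = ±1, so l_f ∈ {1, 3}; with 0 ≤ l_f ≤ n_f−1 = 7, the allowed l_f values are {1, 3}.
For l_f = 1: m_f ∈ {m_i−1, m_i, m_i+1} ∩ [−1, 1] = {1} → 1 state.
For l_f = 3: m_f ∈ {m_i−1, m_i, m_i+1} ∩ [−3, 3] = {1, 2, 3} → 3 states.
Total: 4.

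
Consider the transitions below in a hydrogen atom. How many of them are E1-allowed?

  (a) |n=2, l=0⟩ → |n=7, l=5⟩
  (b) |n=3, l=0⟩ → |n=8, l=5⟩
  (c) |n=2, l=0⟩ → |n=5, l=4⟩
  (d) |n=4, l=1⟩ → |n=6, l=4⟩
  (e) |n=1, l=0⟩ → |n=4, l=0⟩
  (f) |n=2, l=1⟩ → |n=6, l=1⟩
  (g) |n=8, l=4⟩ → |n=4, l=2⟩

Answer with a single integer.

0

(a) forbidden — Δl = +5 (E1 requires Δl = ±1)
(b) forbidden — Δl = +5 (E1 requires Δl = ±1)
(c) forbidden — Δl = +4 (E1 requires Δl = ±1)
(d) forbidden — Δl = +3 (E1 requires Δl = ±1)
(e) forbidden — Δl = +0 (E1 requires Δl = ±1)
(f) forbidden — Δl = +0 (E1 requires Δl = ±1)
(g) forbidden — Δl = -2 (E1 requires Δl = ±1)
Total allowed: 0 of 7.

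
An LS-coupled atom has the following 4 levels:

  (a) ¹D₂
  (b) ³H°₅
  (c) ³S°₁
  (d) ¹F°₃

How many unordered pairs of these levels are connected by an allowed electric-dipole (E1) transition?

(a)–(b): forbidden (ΔS, ΔL, ΔJ).
(a)–(c): forbidden (ΔS, ΔL).
(a)–(d): allowed.
(b)–(c): forbidden (parity, ΔL, ΔJ).
(b)–(d): forbidden (parity, ΔS, ΔL, ΔJ).
(c)–(d): forbidden (parity, ΔS, ΔL, ΔJ).
Allowed pairs: 1 of 6.

1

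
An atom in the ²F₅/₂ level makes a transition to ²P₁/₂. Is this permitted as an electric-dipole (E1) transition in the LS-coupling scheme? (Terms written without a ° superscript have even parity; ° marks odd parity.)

forbidden

Parity must change: even → even — fails.
ΔL = 0, ±1 (not L=0↔0): L: 3 → 1, ΔL = -2 — fails.
ΔS = 0: S: 1/2 → 1/2 — passes.
ΔJ = 0, ±1 (not J=0↔0): J: 5/2 → 1/2, ΔJ = -2 — fails.
Rule(s) violated: parity, ΔL, ΔJ.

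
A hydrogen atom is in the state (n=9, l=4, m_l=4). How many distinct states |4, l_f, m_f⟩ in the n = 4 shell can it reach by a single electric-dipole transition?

E1 requires Δl = ±1, so l_f ∈ {3, 5}; with 0 ≤ l_f ≤ n_f−1 = 3, the allowed l_f values are {3}.
For l_f = 3: m_f ∈ {m_i−1, m_i, m_i+1} ∩ [−3, 3] = {3} → 1 state.
Total: 1.

1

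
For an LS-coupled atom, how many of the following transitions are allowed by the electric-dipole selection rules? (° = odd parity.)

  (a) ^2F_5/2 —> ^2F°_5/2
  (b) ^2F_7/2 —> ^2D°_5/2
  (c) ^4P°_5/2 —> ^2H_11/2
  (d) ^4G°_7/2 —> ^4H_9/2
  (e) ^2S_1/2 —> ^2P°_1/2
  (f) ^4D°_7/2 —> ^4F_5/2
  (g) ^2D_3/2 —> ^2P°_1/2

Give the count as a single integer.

(a) allowed
(b) allowed
(c) forbidden (ΔS, ΔL, ΔJ fail)
(d) allowed
(e) allowed
(f) allowed
(g) allowed
Total allowed: 6 of 7.

6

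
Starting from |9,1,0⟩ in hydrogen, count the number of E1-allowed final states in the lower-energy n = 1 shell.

E1 requires Δl = ±1, so l_f ∈ {0, 2}; with 0 ≤ l_f ≤ n_f−1 = 0, the allowed l_f values are {0}.
For l_f = 0: m_f ∈ {m_i−1, m_i, m_i+1} ∩ [−0, 0] = {0} → 1 state.
Total: 1.

1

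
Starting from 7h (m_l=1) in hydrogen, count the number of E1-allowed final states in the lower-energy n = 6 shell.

3

E1 requires Δl = ±1, so l_f ∈ {4, 6}; with 0 ≤ l_f ≤ n_f−1 = 5, the allowed l_f values are {4}.
For l_f = 4: m_f ∈ {m_i−1, m_i, m_i+1} ∩ [−4, 4] = {0, 1, 2} → 3 states.
Total: 3.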